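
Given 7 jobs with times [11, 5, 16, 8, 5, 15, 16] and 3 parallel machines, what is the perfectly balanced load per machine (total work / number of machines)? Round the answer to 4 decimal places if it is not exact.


Total processing time = 11 + 5 + 16 + 8 + 5 + 15 + 16 = 76
Number of machines = 3
Ideal balanced load = 76 / 3 = 25.3333

25.3333


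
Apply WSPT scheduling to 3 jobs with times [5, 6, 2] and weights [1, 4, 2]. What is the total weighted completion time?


Compute p/w ratios and sort ascending (WSPT): [(2, 2), (6, 4), (5, 1)]
Compute weighted completion times:
  Job (p=2,w=2): C=2, w*C=2*2=4
  Job (p=6,w=4): C=8, w*C=4*8=32
  Job (p=5,w=1): C=13, w*C=1*13=13
Total weighted completion time = 49

49


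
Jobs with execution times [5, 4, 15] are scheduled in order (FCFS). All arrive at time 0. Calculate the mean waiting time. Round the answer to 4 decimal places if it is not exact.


FCFS order (as given): [5, 4, 15]
Waiting times:
  Job 1: wait = 0
  Job 2: wait = 5
  Job 3: wait = 9
Sum of waiting times = 14
Average waiting time = 14/3 = 4.6667

4.6667


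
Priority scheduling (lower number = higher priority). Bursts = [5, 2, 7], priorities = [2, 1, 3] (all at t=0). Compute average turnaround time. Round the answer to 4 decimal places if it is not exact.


Sort by priority (ascending = highest first):
Order: [(1, 2), (2, 5), (3, 7)]
Completion times:
  Priority 1, burst=2, C=2
  Priority 2, burst=5, C=7
  Priority 3, burst=7, C=14
Average turnaround = 23/3 = 7.6667

7.6667


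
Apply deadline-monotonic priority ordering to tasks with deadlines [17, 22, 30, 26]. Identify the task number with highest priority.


Sort tasks by relative deadline (ascending):
  Task 1: deadline = 17
  Task 2: deadline = 22
  Task 4: deadline = 26
  Task 3: deadline = 30
Priority order (highest first): [1, 2, 4, 3]
Highest priority task = 1

1


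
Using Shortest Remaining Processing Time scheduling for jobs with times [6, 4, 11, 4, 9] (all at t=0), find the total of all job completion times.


Since all jobs arrive at t=0, SRPT equals SPT ordering.
SPT order: [4, 4, 6, 9, 11]
Completion times:
  Job 1: p=4, C=4
  Job 2: p=4, C=8
  Job 3: p=6, C=14
  Job 4: p=9, C=23
  Job 5: p=11, C=34
Total completion time = 4 + 8 + 14 + 23 + 34 = 83

83


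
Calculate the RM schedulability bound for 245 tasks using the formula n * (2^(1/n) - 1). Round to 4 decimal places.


Compute 2^(1/245) = 1.0028331781
Subtract 1: 1.0028331781 - 1 = 0.0028331781
Multiply by n: 245 * 0.0028331781 = 0.6941286345
Round to 4 dp: 0.6941

0.6941


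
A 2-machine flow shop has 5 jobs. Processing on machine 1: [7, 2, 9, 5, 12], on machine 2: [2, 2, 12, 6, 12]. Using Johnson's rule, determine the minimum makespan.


Apply Johnson's rule:
  Group 1 (a <= b): [(2, 2, 2), (4, 5, 6), (3, 9, 12), (5, 12, 12)]
  Group 2 (a > b): [(1, 7, 2)]
Optimal job order: [2, 4, 3, 5, 1]
Schedule:
  Job 2: M1 done at 2, M2 done at 4
  Job 4: M1 done at 7, M2 done at 13
  Job 3: M1 done at 16, M2 done at 28
  Job 5: M1 done at 28, M2 done at 40
  Job 1: M1 done at 35, M2 done at 42
Makespan = 42

42


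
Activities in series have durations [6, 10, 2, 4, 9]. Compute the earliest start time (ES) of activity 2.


Activity 2 starts after activities 1 through 1 complete.
Predecessor durations: [6]
ES = 6 = 6

6


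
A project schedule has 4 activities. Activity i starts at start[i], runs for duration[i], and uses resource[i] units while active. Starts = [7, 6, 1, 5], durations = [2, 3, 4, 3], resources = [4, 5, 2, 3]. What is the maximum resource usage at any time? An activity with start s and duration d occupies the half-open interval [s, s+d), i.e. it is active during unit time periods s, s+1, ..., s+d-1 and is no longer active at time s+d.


Each activity i is active on [start_i, start_i + duration_i).
Compute total resource usage per time slot:
  t=0: active resources = [], total = 0
  t=1: active resources = [2], total = 2
  t=2: active resources = [2], total = 2
  t=3: active resources = [2], total = 2
  t=4: active resources = [2], total = 2
  t=5: active resources = [3], total = 3
  t=6: active resources = [5, 3], total = 8
  t=7: active resources = [4, 5, 3], total = 12
  t=8: active resources = [4, 5], total = 9
Peak resource demand = 12

12


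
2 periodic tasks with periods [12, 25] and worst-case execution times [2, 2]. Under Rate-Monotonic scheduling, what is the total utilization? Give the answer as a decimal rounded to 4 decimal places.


Compute individual utilizations (exact fractions):
  Task 1: C/T = 2/12 = 1/6 (approx. 0.1667)
  Task 2: C/T = 2/25 (approx. 0.08)
Total utilization U = 1/6 + 2/25 = 37/150
Rounded to 4 decimal places: U = 0.2467
RM (Liu & Layland) bound for 2 tasks = 0.828427; compare with U = 37/150 (approx. 0.246667)
U <= bound, so schedulable by RM sufficient condition.

0.2467


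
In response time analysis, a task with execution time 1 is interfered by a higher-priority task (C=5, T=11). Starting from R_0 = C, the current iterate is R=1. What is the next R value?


R_next = C + ceil(R_prev / T_hp) * C_hp
ceil(1 / 11) = ceil(0.0909) = 1
Interference = 1 * 5 = 5
R_next = 1 + 5 = 6

6


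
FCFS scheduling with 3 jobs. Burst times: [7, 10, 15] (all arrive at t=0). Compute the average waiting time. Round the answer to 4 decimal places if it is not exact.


FCFS order (as given): [7, 10, 15]
Waiting times:
  Job 1: wait = 0
  Job 2: wait = 7
  Job 3: wait = 17
Sum of waiting times = 24
Average waiting time = 24/3 = 8.0

8.0


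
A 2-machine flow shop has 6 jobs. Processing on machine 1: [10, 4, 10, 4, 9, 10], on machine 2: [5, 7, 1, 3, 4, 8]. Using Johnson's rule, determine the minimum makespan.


Apply Johnson's rule:
  Group 1 (a <= b): [(2, 4, 7)]
  Group 2 (a > b): [(6, 10, 8), (1, 10, 5), (5, 9, 4), (4, 4, 3), (3, 10, 1)]
Optimal job order: [2, 6, 1, 5, 4, 3]
Schedule:
  Job 2: M1 done at 4, M2 done at 11
  Job 6: M1 done at 14, M2 done at 22
  Job 1: M1 done at 24, M2 done at 29
  Job 5: M1 done at 33, M2 done at 37
  Job 4: M1 done at 37, M2 done at 40
  Job 3: M1 done at 47, M2 done at 48
Makespan = 48

48


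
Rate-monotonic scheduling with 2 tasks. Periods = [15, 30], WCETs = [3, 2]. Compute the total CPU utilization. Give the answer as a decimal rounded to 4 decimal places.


Compute individual utilizations (exact fractions):
  Task 1: C/T = 3/15 = 1/5 (approx. 0.2)
  Task 2: C/T = 2/30 = 1/15 (approx. 0.0667)
Total utilization U = 1/5 + 1/15 = 4/15
Rounded to 4 decimal places: U = 0.2667
RM (Liu & Layland) bound for 2 tasks = 0.828427; compare with U = 4/15 (approx. 0.266667)
U <= bound, so schedulable by RM sufficient condition.

0.2667


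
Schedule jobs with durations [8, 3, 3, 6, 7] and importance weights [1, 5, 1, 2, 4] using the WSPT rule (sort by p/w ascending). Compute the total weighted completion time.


Compute p/w ratios and sort ascending (WSPT): [(3, 5), (7, 4), (3, 1), (6, 2), (8, 1)]
Compute weighted completion times:
  Job (p=3,w=5): C=3, w*C=5*3=15
  Job (p=7,w=4): C=10, w*C=4*10=40
  Job (p=3,w=1): C=13, w*C=1*13=13
  Job (p=6,w=2): C=19, w*C=2*19=38
  Job (p=8,w=1): C=27, w*C=1*27=27
Total weighted completion time = 133

133


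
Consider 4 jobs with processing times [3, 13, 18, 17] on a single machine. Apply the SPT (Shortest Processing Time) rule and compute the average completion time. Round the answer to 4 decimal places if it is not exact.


Sort jobs by processing time (SPT order): [3, 13, 17, 18]
Compute completion times sequentially:
  Job 1: processing = 3, completes at 3
  Job 2: processing = 13, completes at 16
  Job 3: processing = 17, completes at 33
  Job 4: processing = 18, completes at 51
Sum of completion times = 103
Average completion time = 103/4 = 25.75

25.75


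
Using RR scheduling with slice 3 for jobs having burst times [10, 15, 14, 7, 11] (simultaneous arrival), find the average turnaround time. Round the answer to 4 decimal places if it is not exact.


Time quantum = 3
Execution trace:
  J1 runs 3 units, time = 3
  J2 runs 3 units, time = 6
  J3 runs 3 units, time = 9
  J4 runs 3 units, time = 12
  J5 runs 3 units, time = 15
  J1 runs 3 units, time = 18
  J2 runs 3 units, time = 21
  J3 runs 3 units, time = 24
  J4 runs 3 units, time = 27
  J5 runs 3 units, time = 30
  J1 runs 3 units, time = 33
  J2 runs 3 units, time = 36
  J3 runs 3 units, time = 39
  J4 runs 1 units, time = 40
  J5 runs 3 units, time = 43
  J1 runs 1 units, time = 44
  J2 runs 3 units, time = 47
  J3 runs 3 units, time = 50
  J5 runs 2 units, time = 52
  J2 runs 3 units, time = 55
  J3 runs 2 units, time = 57
Finish times: [44, 55, 57, 40, 52]
Average turnaround = 248/5 = 49.6

49.6


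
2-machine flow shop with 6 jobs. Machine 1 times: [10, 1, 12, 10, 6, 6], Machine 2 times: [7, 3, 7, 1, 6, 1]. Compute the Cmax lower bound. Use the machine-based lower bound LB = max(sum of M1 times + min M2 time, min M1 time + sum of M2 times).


LB1 = sum(M1 times) + min(M2 times) = 45 + 1 = 46
LB2 = min(M1 times) + sum(M2 times) = 1 + 25 = 26
Lower bound = max(LB1, LB2) = max(46, 26) = 46

46


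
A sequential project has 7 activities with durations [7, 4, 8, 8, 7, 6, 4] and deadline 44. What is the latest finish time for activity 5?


LF(activity 5) = deadline - sum of successor durations
Successors: activities 6 through 7 with durations [6, 4]
Sum of successor durations = 10
LF = 44 - 10 = 34

34


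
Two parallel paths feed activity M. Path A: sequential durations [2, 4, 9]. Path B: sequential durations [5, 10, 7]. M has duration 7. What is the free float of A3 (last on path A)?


ES(A3) = sum of predecessors on chain A = 6
EF(A3) = ES + duration = 6 + 9 = 15
Successor of A3 is M. ES(M) = max(sum(A), sum(B)) = max(15, 22) = 22
Free float = ES(successor) - EF(current) = 22 - 15 = 7

7


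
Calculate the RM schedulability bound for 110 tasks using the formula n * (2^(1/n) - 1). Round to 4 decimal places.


Compute 2^(1/110) = 1.0063212332
Subtract 1: 1.0063212332 - 1 = 0.0063212332
Multiply by n: 110 * 0.0063212332 = 0.6953356520
Round to 4 dp: 0.6953

0.6953


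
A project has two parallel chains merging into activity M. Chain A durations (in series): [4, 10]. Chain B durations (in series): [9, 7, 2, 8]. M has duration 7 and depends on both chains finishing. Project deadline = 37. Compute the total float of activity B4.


Forward pass: ES(B4) = sum of predecessors on chain B = 18
EF = ES + duration = 18 + 8 = 26
Backward pass: LF(M) = deadline = 37; LS(M) = 37 - 7 = 30
LF(B4) = LS(M) - sum(successors on chain B) = 30 - 0 = 30
LS = LF - duration = 30 - 8 = 22
Total float = LS - ES = 22 - 18 = 4

4


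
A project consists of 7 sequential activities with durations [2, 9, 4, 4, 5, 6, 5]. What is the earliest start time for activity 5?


Activity 5 starts after activities 1 through 4 complete.
Predecessor durations: [2, 9, 4, 4]
ES = 2 + 9 + 4 + 4 = 19

19


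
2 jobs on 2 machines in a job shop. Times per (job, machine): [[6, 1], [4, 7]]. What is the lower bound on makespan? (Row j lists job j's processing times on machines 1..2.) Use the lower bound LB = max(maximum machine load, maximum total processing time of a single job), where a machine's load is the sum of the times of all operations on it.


Machine loads:
  Machine 1: 6 + 4 = 10
  Machine 2: 1 + 7 = 8
Max machine load = 10
Job totals:
  Job 1: 7
  Job 2: 11
Max job total = 11
Lower bound = max(10, 11) = 11

11


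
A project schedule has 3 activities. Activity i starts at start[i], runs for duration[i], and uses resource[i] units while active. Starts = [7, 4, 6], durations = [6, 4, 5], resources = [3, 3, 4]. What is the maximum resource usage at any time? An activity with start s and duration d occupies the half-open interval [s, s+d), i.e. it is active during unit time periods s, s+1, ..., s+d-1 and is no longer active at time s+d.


Each activity i is active on [start_i, start_i + duration_i).
Compute total resource usage per time slot:
  t=0: active resources = [], total = 0
  t=1: active resources = [], total = 0
  t=2: active resources = [], total = 0
  t=3: active resources = [], total = 0
  t=4: active resources = [3], total = 3
  t=5: active resources = [3], total = 3
  t=6: active resources = [3, 4], total = 7
  t=7: active resources = [3, 3, 4], total = 10
  t=8: active resources = [3, 4], total = 7
  t=9: active resources = [3, 4], total = 7
  t=10: active resources = [3, 4], total = 7
  t=11: active resources = [3], total = 3
  t=12: active resources = [3], total = 3
Peak resource demand = 10

10


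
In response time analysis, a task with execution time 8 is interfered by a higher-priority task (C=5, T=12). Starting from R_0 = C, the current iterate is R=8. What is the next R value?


R_next = C + ceil(R_prev / T_hp) * C_hp
ceil(8 / 12) = ceil(0.6667) = 1
Interference = 1 * 5 = 5
R_next = 8 + 5 = 13

13


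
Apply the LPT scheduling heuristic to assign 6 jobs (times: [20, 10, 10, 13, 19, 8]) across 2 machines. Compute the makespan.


Sort jobs in decreasing order (LPT): [20, 19, 13, 10, 10, 8]
Assign each job to the least loaded machine:
  Machine 1: jobs [20, 10, 10], load = 40
  Machine 2: jobs [19, 13, 8], load = 40
Makespan = max load = 40

40


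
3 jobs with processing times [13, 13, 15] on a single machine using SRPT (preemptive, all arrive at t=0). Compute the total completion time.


Since all jobs arrive at t=0, SRPT equals SPT ordering.
SPT order: [13, 13, 15]
Completion times:
  Job 1: p=13, C=13
  Job 2: p=13, C=26
  Job 3: p=15, C=41
Total completion time = 13 + 26 + 41 = 80

80


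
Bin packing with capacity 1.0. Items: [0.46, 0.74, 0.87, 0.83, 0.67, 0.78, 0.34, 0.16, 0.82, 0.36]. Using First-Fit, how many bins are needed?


Place items sequentially using First-Fit:
  Item 0.46 -> new Bin 1
  Item 0.74 -> new Bin 2
  Item 0.87 -> new Bin 3
  Item 0.83 -> new Bin 4
  Item 0.67 -> new Bin 5
  Item 0.78 -> new Bin 6
  Item 0.34 -> Bin 1 (now 0.8)
  Item 0.16 -> Bin 1 (now 0.96)
  Item 0.82 -> new Bin 7
  Item 0.36 -> new Bin 8
Total bins used = 8

8


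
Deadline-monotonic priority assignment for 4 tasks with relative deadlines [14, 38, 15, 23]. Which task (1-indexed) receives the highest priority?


Sort tasks by relative deadline (ascending):
  Task 1: deadline = 14
  Task 3: deadline = 15
  Task 4: deadline = 23
  Task 2: deadline = 38
Priority order (highest first): [1, 3, 4, 2]
Highest priority task = 1

1


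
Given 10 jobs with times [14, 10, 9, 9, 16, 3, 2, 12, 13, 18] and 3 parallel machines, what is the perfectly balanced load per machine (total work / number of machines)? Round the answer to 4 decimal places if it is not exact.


Total processing time = 14 + 10 + 9 + 9 + 16 + 3 + 2 + 12 + 13 + 18 = 106
Number of machines = 3
Ideal balanced load = 106 / 3 = 35.3333

35.3333


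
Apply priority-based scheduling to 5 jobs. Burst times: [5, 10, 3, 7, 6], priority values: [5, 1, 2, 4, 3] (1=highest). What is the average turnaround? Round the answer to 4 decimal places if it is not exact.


Sort by priority (ascending = highest first):
Order: [(1, 10), (2, 3), (3, 6), (4, 7), (5, 5)]
Completion times:
  Priority 1, burst=10, C=10
  Priority 2, burst=3, C=13
  Priority 3, burst=6, C=19
  Priority 4, burst=7, C=26
  Priority 5, burst=5, C=31
Average turnaround = 99/5 = 19.8

19.8


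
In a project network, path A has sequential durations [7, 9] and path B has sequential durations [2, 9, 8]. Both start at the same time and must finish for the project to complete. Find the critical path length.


Path A total = 7 + 9 = 16
Path B total = 2 + 9 + 8 = 19
Critical path = longest path = max(16, 19) = 19

19


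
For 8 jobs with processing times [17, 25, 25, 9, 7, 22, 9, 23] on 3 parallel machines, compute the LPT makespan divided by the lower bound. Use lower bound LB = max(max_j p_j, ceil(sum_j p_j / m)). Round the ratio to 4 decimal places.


LPT order: [25, 25, 23, 22, 17, 9, 9, 7]
Machine loads after assignment: [49, 43, 45]
LPT makespan = 49
Lower bound = max(max_job, ceil(total/3)) = max(25, 46) = 46
Ratio = 49 / 46 = 1.0652

1.0652


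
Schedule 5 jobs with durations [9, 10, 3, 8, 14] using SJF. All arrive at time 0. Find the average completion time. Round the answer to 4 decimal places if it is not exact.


SJF order (ascending): [3, 8, 9, 10, 14]
Completion times:
  Job 1: burst=3, C=3
  Job 2: burst=8, C=11
  Job 3: burst=9, C=20
  Job 4: burst=10, C=30
  Job 5: burst=14, C=44
Average completion = 108/5 = 21.6

21.6


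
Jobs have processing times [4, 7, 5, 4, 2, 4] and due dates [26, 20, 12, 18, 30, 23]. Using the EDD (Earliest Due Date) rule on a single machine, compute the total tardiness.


Sort by due date (EDD order): [(5, 12), (4, 18), (7, 20), (4, 23), (4, 26), (2, 30)]
Compute completion times and tardiness:
  Job 1: p=5, d=12, C=5, tardiness=max(0,5-12)=0
  Job 2: p=4, d=18, C=9, tardiness=max(0,9-18)=0
  Job 3: p=7, d=20, C=16, tardiness=max(0,16-20)=0
  Job 4: p=4, d=23, C=20, tardiness=max(0,20-23)=0
  Job 5: p=4, d=26, C=24, tardiness=max(0,24-26)=0
  Job 6: p=2, d=30, C=26, tardiness=max(0,26-30)=0
Total tardiness = 0

0


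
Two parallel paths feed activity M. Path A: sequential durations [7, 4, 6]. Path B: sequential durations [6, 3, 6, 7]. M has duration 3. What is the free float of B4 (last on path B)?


ES(B4) = sum of predecessors on chain B = 15
EF(B4) = ES + duration = 15 + 7 = 22
Successor of B4 is M. ES(M) = max(sum(A), sum(B)) = max(17, 22) = 22
Free float = ES(successor) - EF(current) = 22 - 22 = 0

0


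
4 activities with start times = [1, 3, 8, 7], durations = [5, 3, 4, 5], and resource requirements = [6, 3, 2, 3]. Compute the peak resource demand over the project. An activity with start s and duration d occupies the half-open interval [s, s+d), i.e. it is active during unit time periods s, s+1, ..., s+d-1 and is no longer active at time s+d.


Each activity i is active on [start_i, start_i + duration_i).
Compute total resource usage per time slot:
  t=0: active resources = [], total = 0
  t=1: active resources = [6], total = 6
  t=2: active resources = [6], total = 6
  t=3: active resources = [6, 3], total = 9
  t=4: active resources = [6, 3], total = 9
  t=5: active resources = [6, 3], total = 9
  t=6: active resources = [], total = 0
  t=7: active resources = [3], total = 3
  t=8: active resources = [2, 3], total = 5
  t=9: active resources = [2, 3], total = 5
  t=10: active resources = [2, 3], total = 5
  t=11: active resources = [2, 3], total = 5
Peak resource demand = 9

9


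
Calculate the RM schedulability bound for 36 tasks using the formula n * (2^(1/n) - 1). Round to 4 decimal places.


Compute 2^(1/36) = 1.0194406437
Subtract 1: 1.0194406437 - 1 = 0.0194406437
Multiply by n: 36 * 0.0194406437 = 0.6998631732
Round to 4 dp: 0.6999

0.6999


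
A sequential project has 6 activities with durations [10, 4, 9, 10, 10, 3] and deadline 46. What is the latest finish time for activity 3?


LF(activity 3) = deadline - sum of successor durations
Successors: activities 4 through 6 with durations [10, 10, 3]
Sum of successor durations = 23
LF = 46 - 23 = 23

23


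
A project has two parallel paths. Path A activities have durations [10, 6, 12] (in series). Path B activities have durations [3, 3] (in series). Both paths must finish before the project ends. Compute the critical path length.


Path A total = 10 + 6 + 12 = 28
Path B total = 3 + 3 = 6
Critical path = longest path = max(28, 6) = 28

28


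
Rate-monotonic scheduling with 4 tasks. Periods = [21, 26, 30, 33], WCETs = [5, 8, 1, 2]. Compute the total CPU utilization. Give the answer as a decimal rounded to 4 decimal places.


Compute individual utilizations (exact fractions):
  Task 1: C/T = 5/21 (approx. 0.2381)
  Task 2: C/T = 8/26 = 4/13 (approx. 0.3077)
  Task 3: C/T = 1/30 (approx. 0.0333)
  Task 4: C/T = 2/33 (approx. 0.0606)
Total utilization U = 5/21 + 4/13 + 1/30 + 2/33 = 19211/30030
Rounded to 4 decimal places: U = 0.6397
RM (Liu & Layland) bound for 4 tasks = 0.756828; compare with U = 19211/30030 (approx. 0.639727)
U <= bound, so schedulable by RM sufficient condition.

0.6397


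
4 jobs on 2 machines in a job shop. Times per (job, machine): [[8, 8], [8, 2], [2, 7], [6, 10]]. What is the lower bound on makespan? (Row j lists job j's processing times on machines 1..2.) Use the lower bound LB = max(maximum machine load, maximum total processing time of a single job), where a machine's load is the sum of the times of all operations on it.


Machine loads:
  Machine 1: 8 + 8 + 2 + 6 = 24
  Machine 2: 8 + 2 + 7 + 10 = 27
Max machine load = 27
Job totals:
  Job 1: 16
  Job 2: 10
  Job 3: 9
  Job 4: 16
Max job total = 16
Lower bound = max(27, 16) = 27

27


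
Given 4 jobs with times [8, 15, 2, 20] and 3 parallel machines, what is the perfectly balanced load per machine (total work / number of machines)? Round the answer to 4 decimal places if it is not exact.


Total processing time = 8 + 15 + 2 + 20 = 45
Number of machines = 3
Ideal balanced load = 45 / 3 = 15.0

15.0


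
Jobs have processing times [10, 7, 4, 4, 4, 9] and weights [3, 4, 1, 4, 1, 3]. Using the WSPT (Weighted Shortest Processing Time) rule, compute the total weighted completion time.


Compute p/w ratios and sort ascending (WSPT): [(4, 4), (7, 4), (9, 3), (10, 3), (4, 1), (4, 1)]
Compute weighted completion times:
  Job (p=4,w=4): C=4, w*C=4*4=16
  Job (p=7,w=4): C=11, w*C=4*11=44
  Job (p=9,w=3): C=20, w*C=3*20=60
  Job (p=10,w=3): C=30, w*C=3*30=90
  Job (p=4,w=1): C=34, w*C=1*34=34
  Job (p=4,w=1): C=38, w*C=1*38=38
Total weighted completion time = 282

282


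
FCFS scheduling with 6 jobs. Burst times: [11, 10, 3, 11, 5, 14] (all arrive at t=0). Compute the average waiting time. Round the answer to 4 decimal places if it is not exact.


FCFS order (as given): [11, 10, 3, 11, 5, 14]
Waiting times:
  Job 1: wait = 0
  Job 2: wait = 11
  Job 3: wait = 21
  Job 4: wait = 24
  Job 5: wait = 35
  Job 6: wait = 40
Sum of waiting times = 131
Average waiting time = 131/6 = 21.8333

21.8333


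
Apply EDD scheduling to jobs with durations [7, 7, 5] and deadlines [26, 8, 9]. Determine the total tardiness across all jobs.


Sort by due date (EDD order): [(7, 8), (5, 9), (7, 26)]
Compute completion times and tardiness:
  Job 1: p=7, d=8, C=7, tardiness=max(0,7-8)=0
  Job 2: p=5, d=9, C=12, tardiness=max(0,12-9)=3
  Job 3: p=7, d=26, C=19, tardiness=max(0,19-26)=0
Total tardiness = 3

3


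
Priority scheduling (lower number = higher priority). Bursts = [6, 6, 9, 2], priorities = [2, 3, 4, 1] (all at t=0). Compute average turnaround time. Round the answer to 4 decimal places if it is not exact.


Sort by priority (ascending = highest first):
Order: [(1, 2), (2, 6), (3, 6), (4, 9)]
Completion times:
  Priority 1, burst=2, C=2
  Priority 2, burst=6, C=8
  Priority 3, burst=6, C=14
  Priority 4, burst=9, C=23
Average turnaround = 47/4 = 11.75

11.75


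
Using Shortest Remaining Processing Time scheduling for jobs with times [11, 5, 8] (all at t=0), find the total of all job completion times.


Since all jobs arrive at t=0, SRPT equals SPT ordering.
SPT order: [5, 8, 11]
Completion times:
  Job 1: p=5, C=5
  Job 2: p=8, C=13
  Job 3: p=11, C=24
Total completion time = 5 + 13 + 24 = 42

42


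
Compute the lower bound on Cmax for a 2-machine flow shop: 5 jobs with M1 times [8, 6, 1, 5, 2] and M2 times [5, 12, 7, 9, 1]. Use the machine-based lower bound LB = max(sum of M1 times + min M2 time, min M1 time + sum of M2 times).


LB1 = sum(M1 times) + min(M2 times) = 22 + 1 = 23
LB2 = min(M1 times) + sum(M2 times) = 1 + 34 = 35
Lower bound = max(LB1, LB2) = max(23, 35) = 35

35


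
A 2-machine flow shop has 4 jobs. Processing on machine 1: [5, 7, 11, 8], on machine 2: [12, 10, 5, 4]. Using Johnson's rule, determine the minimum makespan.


Apply Johnson's rule:
  Group 1 (a <= b): [(1, 5, 12), (2, 7, 10)]
  Group 2 (a > b): [(3, 11, 5), (4, 8, 4)]
Optimal job order: [1, 2, 3, 4]
Schedule:
  Job 1: M1 done at 5, M2 done at 17
  Job 2: M1 done at 12, M2 done at 27
  Job 3: M1 done at 23, M2 done at 32
  Job 4: M1 done at 31, M2 done at 36
Makespan = 36

36


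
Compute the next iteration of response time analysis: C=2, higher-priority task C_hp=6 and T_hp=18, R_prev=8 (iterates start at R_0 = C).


R_next = C + ceil(R_prev / T_hp) * C_hp
ceil(8 / 18) = ceil(0.4444) = 1
Interference = 1 * 6 = 6
R_next = 2 + 6 = 8
R_next = R_prev, so the iteration has converged (response time = 8).

8


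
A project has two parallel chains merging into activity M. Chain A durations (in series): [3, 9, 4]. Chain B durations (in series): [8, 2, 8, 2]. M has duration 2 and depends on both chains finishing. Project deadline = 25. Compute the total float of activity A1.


Forward pass: ES(A1) = sum of predecessors on chain A = 0
EF = ES + duration = 0 + 3 = 3
Backward pass: LF(M) = deadline = 25; LS(M) = 25 - 2 = 23
LF(A1) = LS(M) - sum(successors on chain A) = 23 - 13 = 10
LS = LF - duration = 10 - 3 = 7
Total float = LS - ES = 7 - 0 = 7

7


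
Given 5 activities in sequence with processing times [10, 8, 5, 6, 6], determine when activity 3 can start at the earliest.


Activity 3 starts after activities 1 through 2 complete.
Predecessor durations: [10, 8]
ES = 10 + 8 = 18

18


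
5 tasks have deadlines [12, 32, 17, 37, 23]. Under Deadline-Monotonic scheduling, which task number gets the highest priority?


Sort tasks by relative deadline (ascending):
  Task 1: deadline = 12
  Task 3: deadline = 17
  Task 5: deadline = 23
  Task 2: deadline = 32
  Task 4: deadline = 37
Priority order (highest first): [1, 3, 5, 2, 4]
Highest priority task = 1

1


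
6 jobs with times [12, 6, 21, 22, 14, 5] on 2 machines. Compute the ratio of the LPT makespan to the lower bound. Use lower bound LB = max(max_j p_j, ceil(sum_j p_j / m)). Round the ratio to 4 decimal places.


LPT order: [22, 21, 14, 12, 6, 5]
Machine loads after assignment: [40, 40]
LPT makespan = 40
Lower bound = max(max_job, ceil(total/2)) = max(22, 40) = 40
Ratio = 40 / 40 = 1.0

1.0


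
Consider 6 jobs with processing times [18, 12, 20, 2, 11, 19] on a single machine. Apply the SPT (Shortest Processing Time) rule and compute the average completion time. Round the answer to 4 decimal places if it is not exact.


Sort jobs by processing time (SPT order): [2, 11, 12, 18, 19, 20]
Compute completion times sequentially:
  Job 1: processing = 2, completes at 2
  Job 2: processing = 11, completes at 13
  Job 3: processing = 12, completes at 25
  Job 4: processing = 18, completes at 43
  Job 5: processing = 19, completes at 62
  Job 6: processing = 20, completes at 82
Sum of completion times = 227
Average completion time = 227/6 = 37.8333

37.8333


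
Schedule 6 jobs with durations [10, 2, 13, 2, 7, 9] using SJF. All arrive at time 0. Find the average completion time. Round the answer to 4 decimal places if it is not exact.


SJF order (ascending): [2, 2, 7, 9, 10, 13]
Completion times:
  Job 1: burst=2, C=2
  Job 2: burst=2, C=4
  Job 3: burst=7, C=11
  Job 4: burst=9, C=20
  Job 5: burst=10, C=30
  Job 6: burst=13, C=43
Average completion = 110/6 = 18.3333

18.3333


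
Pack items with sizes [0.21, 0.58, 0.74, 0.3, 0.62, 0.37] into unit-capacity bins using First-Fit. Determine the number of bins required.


Place items sequentially using First-Fit:
  Item 0.21 -> new Bin 1
  Item 0.58 -> Bin 1 (now 0.79)
  Item 0.74 -> new Bin 2
  Item 0.3 -> new Bin 3
  Item 0.62 -> Bin 3 (now 0.92)
  Item 0.37 -> new Bin 4
Total bins used = 4

4


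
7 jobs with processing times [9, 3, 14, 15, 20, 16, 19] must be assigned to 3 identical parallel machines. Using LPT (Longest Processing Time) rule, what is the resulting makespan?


Sort jobs in decreasing order (LPT): [20, 19, 16, 15, 14, 9, 3]
Assign each job to the least loaded machine:
  Machine 1: jobs [20, 9, 3], load = 32
  Machine 2: jobs [19, 14], load = 33
  Machine 3: jobs [16, 15], load = 31
Makespan = max load = 33

33


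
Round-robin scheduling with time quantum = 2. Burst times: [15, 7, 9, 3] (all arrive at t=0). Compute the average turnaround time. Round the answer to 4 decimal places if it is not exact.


Time quantum = 2
Execution trace:
  J1 runs 2 units, time = 2
  J2 runs 2 units, time = 4
  J3 runs 2 units, time = 6
  J4 runs 2 units, time = 8
  J1 runs 2 units, time = 10
  J2 runs 2 units, time = 12
  J3 runs 2 units, time = 14
  J4 runs 1 units, time = 15
  J1 runs 2 units, time = 17
  J2 runs 2 units, time = 19
  J3 runs 2 units, time = 21
  J1 runs 2 units, time = 23
  J2 runs 1 units, time = 24
  J3 runs 2 units, time = 26
  J1 runs 2 units, time = 28
  J3 runs 1 units, time = 29
  J1 runs 2 units, time = 31
  J1 runs 2 units, time = 33
  J1 runs 1 units, time = 34
Finish times: [34, 24, 29, 15]
Average turnaround = 102/4 = 25.5

25.5


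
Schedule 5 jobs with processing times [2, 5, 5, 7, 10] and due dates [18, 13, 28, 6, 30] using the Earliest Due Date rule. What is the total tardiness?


Sort by due date (EDD order): [(7, 6), (5, 13), (2, 18), (5, 28), (10, 30)]
Compute completion times and tardiness:
  Job 1: p=7, d=6, C=7, tardiness=max(0,7-6)=1
  Job 2: p=5, d=13, C=12, tardiness=max(0,12-13)=0
  Job 3: p=2, d=18, C=14, tardiness=max(0,14-18)=0
  Job 4: p=5, d=28, C=19, tardiness=max(0,19-28)=0
  Job 5: p=10, d=30, C=29, tardiness=max(0,29-30)=0
Total tardiness = 1

1


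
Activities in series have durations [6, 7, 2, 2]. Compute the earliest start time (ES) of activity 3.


Activity 3 starts after activities 1 through 2 complete.
Predecessor durations: [6, 7]
ES = 6 + 7 = 13

13


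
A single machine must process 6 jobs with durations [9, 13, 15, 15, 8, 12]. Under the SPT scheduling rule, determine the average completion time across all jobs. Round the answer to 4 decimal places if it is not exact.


Sort jobs by processing time (SPT order): [8, 9, 12, 13, 15, 15]
Compute completion times sequentially:
  Job 1: processing = 8, completes at 8
  Job 2: processing = 9, completes at 17
  Job 3: processing = 12, completes at 29
  Job 4: processing = 13, completes at 42
  Job 5: processing = 15, completes at 57
  Job 6: processing = 15, completes at 72
Sum of completion times = 225
Average completion time = 225/6 = 37.5

37.5


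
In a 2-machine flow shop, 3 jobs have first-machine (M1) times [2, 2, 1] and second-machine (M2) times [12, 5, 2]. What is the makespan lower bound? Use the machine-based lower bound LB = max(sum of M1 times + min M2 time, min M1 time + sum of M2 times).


LB1 = sum(M1 times) + min(M2 times) = 5 + 2 = 7
LB2 = min(M1 times) + sum(M2 times) = 1 + 19 = 20
Lower bound = max(LB1, LB2) = max(7, 20) = 20

20


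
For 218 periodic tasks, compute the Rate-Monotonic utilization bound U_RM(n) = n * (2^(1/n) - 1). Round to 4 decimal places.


Compute 2^(1/218) = 1.0031846344
Subtract 1: 1.0031846344 - 1 = 0.0031846344
Multiply by n: 218 * 0.0031846344 = 0.6942502992
Round to 4 dp: 0.6943

0.6943


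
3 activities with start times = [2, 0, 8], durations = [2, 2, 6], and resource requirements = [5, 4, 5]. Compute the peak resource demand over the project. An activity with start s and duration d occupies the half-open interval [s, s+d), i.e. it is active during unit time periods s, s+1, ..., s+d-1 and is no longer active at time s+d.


Each activity i is active on [start_i, start_i + duration_i).
Compute total resource usage per time slot:
  t=0: active resources = [4], total = 4
  t=1: active resources = [4], total = 4
  t=2: active resources = [5], total = 5
  t=3: active resources = [5], total = 5
  t=4: active resources = [], total = 0
  t=5: active resources = [], total = 0
  t=6: active resources = [], total = 0
  t=7: active resources = [], total = 0
  t=8: active resources = [5], total = 5
  t=9: active resources = [5], total = 5
  t=10: active resources = [5], total = 5
  t=11: active resources = [5], total = 5
  t=12: active resources = [5], total = 5
  t=13: active resources = [5], total = 5
Peak resource demand = 5

5


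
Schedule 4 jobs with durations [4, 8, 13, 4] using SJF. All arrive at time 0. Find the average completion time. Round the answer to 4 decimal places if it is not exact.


SJF order (ascending): [4, 4, 8, 13]
Completion times:
  Job 1: burst=4, C=4
  Job 2: burst=4, C=8
  Job 3: burst=8, C=16
  Job 4: burst=13, C=29
Average completion = 57/4 = 14.25

14.25


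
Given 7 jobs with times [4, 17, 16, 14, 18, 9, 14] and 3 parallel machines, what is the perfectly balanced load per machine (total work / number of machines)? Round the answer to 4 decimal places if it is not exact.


Total processing time = 4 + 17 + 16 + 14 + 18 + 9 + 14 = 92
Number of machines = 3
Ideal balanced load = 92 / 3 = 30.6667

30.6667


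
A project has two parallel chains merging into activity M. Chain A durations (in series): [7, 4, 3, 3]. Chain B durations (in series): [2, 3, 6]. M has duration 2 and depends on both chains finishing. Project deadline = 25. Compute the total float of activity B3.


Forward pass: ES(B3) = sum of predecessors on chain B = 5
EF = ES + duration = 5 + 6 = 11
Backward pass: LF(M) = deadline = 25; LS(M) = 25 - 2 = 23
LF(B3) = LS(M) - sum(successors on chain B) = 23 - 0 = 23
LS = LF - duration = 23 - 6 = 17
Total float = LS - ES = 17 - 5 = 12

12


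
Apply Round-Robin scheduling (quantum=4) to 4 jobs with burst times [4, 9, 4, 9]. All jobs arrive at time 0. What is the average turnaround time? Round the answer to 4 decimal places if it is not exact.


Time quantum = 4
Execution trace:
  J1 runs 4 units, time = 4
  J2 runs 4 units, time = 8
  J3 runs 4 units, time = 12
  J4 runs 4 units, time = 16
  J2 runs 4 units, time = 20
  J4 runs 4 units, time = 24
  J2 runs 1 units, time = 25
  J4 runs 1 units, time = 26
Finish times: [4, 25, 12, 26]
Average turnaround = 67/4 = 16.75

16.75


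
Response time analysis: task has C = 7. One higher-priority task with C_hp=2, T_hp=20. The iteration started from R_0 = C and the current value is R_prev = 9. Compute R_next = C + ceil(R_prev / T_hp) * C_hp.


R_next = C + ceil(R_prev / T_hp) * C_hp
ceil(9 / 20) = ceil(0.45) = 1
Interference = 1 * 2 = 2
R_next = 7 + 2 = 9
R_next = R_prev, so the iteration has converged (response time = 9).

9


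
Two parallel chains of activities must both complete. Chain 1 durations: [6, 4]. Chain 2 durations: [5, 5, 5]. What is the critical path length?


Path A total = 6 + 4 = 10
Path B total = 5 + 5 + 5 = 15
Critical path = longest path = max(10, 15) = 15

15


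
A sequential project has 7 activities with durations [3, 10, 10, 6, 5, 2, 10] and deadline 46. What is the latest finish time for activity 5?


LF(activity 5) = deadline - sum of successor durations
Successors: activities 6 through 7 with durations [2, 10]
Sum of successor durations = 12
LF = 46 - 12 = 34

34


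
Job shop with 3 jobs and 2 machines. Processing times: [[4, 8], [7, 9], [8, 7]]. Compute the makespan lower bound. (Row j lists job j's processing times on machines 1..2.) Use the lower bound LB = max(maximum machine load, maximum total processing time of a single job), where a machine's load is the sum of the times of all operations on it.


Machine loads:
  Machine 1: 4 + 7 + 8 = 19
  Machine 2: 8 + 9 + 7 = 24
Max machine load = 24
Job totals:
  Job 1: 12
  Job 2: 16
  Job 3: 15
Max job total = 16
Lower bound = max(24, 16) = 24

24


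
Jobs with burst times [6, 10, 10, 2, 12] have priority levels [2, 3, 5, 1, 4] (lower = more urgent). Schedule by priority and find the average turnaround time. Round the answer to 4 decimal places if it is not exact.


Sort by priority (ascending = highest first):
Order: [(1, 2), (2, 6), (3, 10), (4, 12), (5, 10)]
Completion times:
  Priority 1, burst=2, C=2
  Priority 2, burst=6, C=8
  Priority 3, burst=10, C=18
  Priority 4, burst=12, C=30
  Priority 5, burst=10, C=40
Average turnaround = 98/5 = 19.6

19.6


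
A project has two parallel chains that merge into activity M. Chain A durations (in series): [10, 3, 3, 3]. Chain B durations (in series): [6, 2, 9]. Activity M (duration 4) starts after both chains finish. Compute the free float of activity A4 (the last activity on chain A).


ES(A4) = sum of predecessors on chain A = 16
EF(A4) = ES + duration = 16 + 3 = 19
Successor of A4 is M. ES(M) = max(sum(A), sum(B)) = max(19, 17) = 19
Free float = ES(successor) - EF(current) = 19 - 19 = 0

0


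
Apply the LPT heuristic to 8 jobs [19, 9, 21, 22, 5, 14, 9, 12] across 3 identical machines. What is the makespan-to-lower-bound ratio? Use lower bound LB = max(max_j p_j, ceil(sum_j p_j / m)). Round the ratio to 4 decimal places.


LPT order: [22, 21, 19, 14, 12, 9, 9, 5]
Machine loads after assignment: [40, 38, 33]
LPT makespan = 40
Lower bound = max(max_job, ceil(total/3)) = max(22, 37) = 37
Ratio = 40 / 37 = 1.0811

1.0811


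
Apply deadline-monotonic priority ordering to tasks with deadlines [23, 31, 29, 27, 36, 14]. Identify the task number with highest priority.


Sort tasks by relative deadline (ascending):
  Task 6: deadline = 14
  Task 1: deadline = 23
  Task 4: deadline = 27
  Task 3: deadline = 29
  Task 2: deadline = 31
  Task 5: deadline = 36
Priority order (highest first): [6, 1, 4, 3, 2, 5]
Highest priority task = 6

6


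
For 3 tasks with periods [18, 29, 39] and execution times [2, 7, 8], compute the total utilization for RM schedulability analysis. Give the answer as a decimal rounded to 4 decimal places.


Compute individual utilizations (exact fractions):
  Task 1: C/T = 2/18 = 1/9 (approx. 0.1111)
  Task 2: C/T = 7/29 (approx. 0.2414)
  Task 3: C/T = 8/39 (approx. 0.2051)
Total utilization U = 1/9 + 7/29 + 8/39 = 1892/3393
Rounded to 4 decimal places: U = 0.5576
RM (Liu & Layland) bound for 3 tasks = 0.779763; compare with U = 1892/3393 (approx. 0.557619)
U <= bound, so schedulable by RM sufficient condition.

0.5576


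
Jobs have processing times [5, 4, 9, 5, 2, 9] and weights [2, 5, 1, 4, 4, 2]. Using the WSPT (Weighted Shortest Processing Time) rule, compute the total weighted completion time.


Compute p/w ratios and sort ascending (WSPT): [(2, 4), (4, 5), (5, 4), (5, 2), (9, 2), (9, 1)]
Compute weighted completion times:
  Job (p=2,w=4): C=2, w*C=4*2=8
  Job (p=4,w=5): C=6, w*C=5*6=30
  Job (p=5,w=4): C=11, w*C=4*11=44
  Job (p=5,w=2): C=16, w*C=2*16=32
  Job (p=9,w=2): C=25, w*C=2*25=50
  Job (p=9,w=1): C=34, w*C=1*34=34
Total weighted completion time = 198

198


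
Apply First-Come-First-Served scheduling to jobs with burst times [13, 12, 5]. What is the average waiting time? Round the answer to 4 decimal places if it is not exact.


FCFS order (as given): [13, 12, 5]
Waiting times:
  Job 1: wait = 0
  Job 2: wait = 13
  Job 3: wait = 25
Sum of waiting times = 38
Average waiting time = 38/3 = 12.6667

12.6667


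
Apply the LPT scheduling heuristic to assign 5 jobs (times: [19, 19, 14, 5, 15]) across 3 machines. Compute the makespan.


Sort jobs in decreasing order (LPT): [19, 19, 15, 14, 5]
Assign each job to the least loaded machine:
  Machine 1: jobs [19, 5], load = 24
  Machine 2: jobs [19], load = 19
  Machine 3: jobs [15, 14], load = 29
Makespan = max load = 29

29


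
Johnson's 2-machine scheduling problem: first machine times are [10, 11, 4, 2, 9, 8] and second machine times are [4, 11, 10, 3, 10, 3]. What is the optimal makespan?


Apply Johnson's rule:
  Group 1 (a <= b): [(4, 2, 3), (3, 4, 10), (5, 9, 10), (2, 11, 11)]
  Group 2 (a > b): [(1, 10, 4), (6, 8, 3)]
Optimal job order: [4, 3, 5, 2, 1, 6]
Schedule:
  Job 4: M1 done at 2, M2 done at 5
  Job 3: M1 done at 6, M2 done at 16
  Job 5: M1 done at 15, M2 done at 26
  Job 2: M1 done at 26, M2 done at 37
  Job 1: M1 done at 36, M2 done at 41
  Job 6: M1 done at 44, M2 done at 47
Makespan = 47

47


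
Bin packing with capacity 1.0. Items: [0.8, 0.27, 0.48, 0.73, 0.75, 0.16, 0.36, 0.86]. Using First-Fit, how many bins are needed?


Place items sequentially using First-Fit:
  Item 0.8 -> new Bin 1
  Item 0.27 -> new Bin 2
  Item 0.48 -> Bin 2 (now 0.75)
  Item 0.73 -> new Bin 3
  Item 0.75 -> new Bin 4
  Item 0.16 -> Bin 1 (now 0.96)
  Item 0.36 -> new Bin 5
  Item 0.86 -> new Bin 6
Total bins used = 6

6
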